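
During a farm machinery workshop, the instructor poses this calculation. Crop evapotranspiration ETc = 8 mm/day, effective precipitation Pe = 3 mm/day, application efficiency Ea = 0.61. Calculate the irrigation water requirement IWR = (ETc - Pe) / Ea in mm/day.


IWR = (ETc - Pe) / Ea
    = (8 - 3) / 0.61
    = 5 / 0.61
    = 8.20 mm/day


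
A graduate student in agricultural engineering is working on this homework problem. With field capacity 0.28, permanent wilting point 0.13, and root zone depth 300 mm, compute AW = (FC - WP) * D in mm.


AW = (FC - WP) * D
   = (0.28 - 0.13) * 300
   = 0.15 * 300
   = 45 mm


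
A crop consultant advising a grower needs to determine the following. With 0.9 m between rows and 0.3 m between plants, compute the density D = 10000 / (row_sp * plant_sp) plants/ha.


D = 10000 / (row_sp * plant_sp)
  = 10000 / (0.9 * 0.3)
  = 10000 / 0.2700
  = 37037.04 plants/ha


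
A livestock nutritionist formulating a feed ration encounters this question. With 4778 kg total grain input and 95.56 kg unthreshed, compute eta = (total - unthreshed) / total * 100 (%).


eta = (total - unthreshed) / total * 100
    = (4778 - 95.56) / 4778 * 100
    = 4682.44 / 4778 * 100
    = 98%


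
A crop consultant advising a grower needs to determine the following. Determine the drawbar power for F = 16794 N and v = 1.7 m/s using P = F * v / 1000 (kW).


P = F * v / 1000
  = 16794 * 1.7 / 1000
  = 28549.80 / 1000
  = 28.55 kW


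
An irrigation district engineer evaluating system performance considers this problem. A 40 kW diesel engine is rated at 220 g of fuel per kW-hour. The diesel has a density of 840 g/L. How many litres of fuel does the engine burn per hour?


FC = P * BSFC / rho_fuel
   = 40 * 220 / 840
   = 8800 / 840
   = 10.48 L/h


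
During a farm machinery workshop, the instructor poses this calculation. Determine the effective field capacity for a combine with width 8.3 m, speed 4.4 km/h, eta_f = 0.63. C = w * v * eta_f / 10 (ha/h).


C = w * v * eta_f / 10
  = 8.3 * 4.4 * 0.63 / 10
  = 23.01 / 10
  = 2.30 ha/h


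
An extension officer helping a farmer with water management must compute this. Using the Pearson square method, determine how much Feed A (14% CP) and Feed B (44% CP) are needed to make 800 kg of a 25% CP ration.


parts_A = CP_b - target = 44 - 25 = 19
parts_B = target - CP_a = 25 - 14 = 11
total_parts = 19 + 11 = 30
Feed A = 800 * 19 / 30 = 506.67 kg
Feed B = 800 * 11 / 30 = 293.33 kg

506.67 kg


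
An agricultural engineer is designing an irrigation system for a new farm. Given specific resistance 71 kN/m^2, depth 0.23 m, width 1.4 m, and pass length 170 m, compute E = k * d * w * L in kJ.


E = k * d * w * L
  = 71 * 0.23 * 1.4 * 170
  = 3886.54 kJ


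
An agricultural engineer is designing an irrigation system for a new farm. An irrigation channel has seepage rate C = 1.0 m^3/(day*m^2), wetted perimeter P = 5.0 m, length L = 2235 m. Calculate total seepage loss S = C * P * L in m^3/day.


S = C * P * L
  = 1.0 * 5.0 * 2235
  = 11175 m^3/day


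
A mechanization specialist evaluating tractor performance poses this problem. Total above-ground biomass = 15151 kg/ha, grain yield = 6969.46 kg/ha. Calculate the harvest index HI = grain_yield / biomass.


HI = grain_yield / biomass
   = 6969.46 / 15151
   = 0.46


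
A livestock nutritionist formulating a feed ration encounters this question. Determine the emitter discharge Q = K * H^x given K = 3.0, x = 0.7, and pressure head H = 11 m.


Q = K * H^x
  = 3.0 * 11^0.7
  = 3.0 * 5.3577
  = 16.07 L/h


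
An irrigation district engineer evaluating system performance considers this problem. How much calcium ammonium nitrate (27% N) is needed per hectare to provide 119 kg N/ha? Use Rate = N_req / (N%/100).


Rate = N_required / (N_content / 100)
     = 119 / (27 / 100)
     = 119 / 0.27
     = 440.74 kg/ha


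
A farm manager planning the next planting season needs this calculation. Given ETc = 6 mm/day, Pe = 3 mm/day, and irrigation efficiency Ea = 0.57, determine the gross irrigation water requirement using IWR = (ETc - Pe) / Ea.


IWR = (ETc - Pe) / Ea
    = (6 - 3) / 0.57
    = 3 / 0.57
    = 5.26 mm/day


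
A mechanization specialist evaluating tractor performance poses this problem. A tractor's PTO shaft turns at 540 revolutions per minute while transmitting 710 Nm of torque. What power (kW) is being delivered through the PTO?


P = 2*pi*n*T / 60000
  = 2*pi * 540 * 710 / 60000
  = 2408973.25 / 60000
  = 40.15 kW


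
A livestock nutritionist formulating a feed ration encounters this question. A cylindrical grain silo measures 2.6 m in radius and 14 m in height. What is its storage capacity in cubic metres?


V = pi * r^2 * h
  = pi * 2.6^2 * 14
  = pi * 6.76 * 14
  = 297.32 m^3


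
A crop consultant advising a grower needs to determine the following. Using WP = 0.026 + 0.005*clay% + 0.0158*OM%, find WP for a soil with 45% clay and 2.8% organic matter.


WP = 0.026 + 0.005*45 + 0.0158*2.8
   = 0.026 + 0.2250 + 0.0442
   = 0.2952


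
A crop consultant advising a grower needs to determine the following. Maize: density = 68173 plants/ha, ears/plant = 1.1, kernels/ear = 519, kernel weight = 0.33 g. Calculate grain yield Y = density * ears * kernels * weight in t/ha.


Y = density * ears * kernels * kw
  = 68173 * 1.1 * 519 * 0.33 g/ha
  = 12843588.68 g/ha
  = 12843.59 kg/ha = 12.84 t/ha


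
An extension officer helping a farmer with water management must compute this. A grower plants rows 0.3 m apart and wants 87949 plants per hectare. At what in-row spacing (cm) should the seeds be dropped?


spacing = 10000 / (row_sp * density)
        = 10000 / (0.3 * 87949)
        = 10000 / 26384.70
        = 0.37901 m = 37.90 cm


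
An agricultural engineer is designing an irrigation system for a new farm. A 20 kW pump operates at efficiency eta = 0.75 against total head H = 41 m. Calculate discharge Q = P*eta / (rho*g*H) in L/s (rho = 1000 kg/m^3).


Q = (P * 1000 * eta) / (rho * g * H)
  = (20 * 1000 * 0.75) / (1000 * 9.81 * 41)
  = 15000 / 402210
  = 0.03729 m^3/s = 37.29 L/s


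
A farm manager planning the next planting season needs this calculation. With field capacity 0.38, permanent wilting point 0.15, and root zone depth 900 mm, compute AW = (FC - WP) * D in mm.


AW = (FC - WP) * D
   = (0.38 - 0.15) * 900
   = 0.23 * 900
   = 207 mm


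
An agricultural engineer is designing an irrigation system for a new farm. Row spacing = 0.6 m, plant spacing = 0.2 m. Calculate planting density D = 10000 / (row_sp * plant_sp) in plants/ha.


D = 10000 / (row_sp * plant_sp)
  = 10000 / (0.6 * 0.2)
  = 10000 / 0.1200
  = 83333.33 plants/ha


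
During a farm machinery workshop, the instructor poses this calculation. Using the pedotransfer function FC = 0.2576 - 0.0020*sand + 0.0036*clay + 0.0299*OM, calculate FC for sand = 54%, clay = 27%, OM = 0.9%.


FC = 0.2576 - 0.0020*54 + 0.0036*27 + 0.0299*0.9
   = 0.2576 - 0.1080 + 0.0972 + 0.0269
   = 0.2737


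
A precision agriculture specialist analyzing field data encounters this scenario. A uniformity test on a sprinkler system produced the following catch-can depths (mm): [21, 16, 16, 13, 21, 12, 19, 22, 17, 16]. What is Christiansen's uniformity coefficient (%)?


xbar = 173 / 10 = 17.300
sum|xi - xbar| = 27.600
CU = 100 * (1 - 27.600 / (10 * 17.300))
   = 100 * (1 - 0.1595)
   = 84.05%


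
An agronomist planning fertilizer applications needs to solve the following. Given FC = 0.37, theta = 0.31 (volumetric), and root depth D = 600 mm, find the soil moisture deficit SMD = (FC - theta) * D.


SMD = (FC - theta) * D
    = (0.37 - 0.31) * 600
    = 0.060 * 600
    = 36 mm


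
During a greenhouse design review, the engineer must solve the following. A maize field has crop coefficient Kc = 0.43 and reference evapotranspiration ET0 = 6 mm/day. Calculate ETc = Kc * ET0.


ETc = Kc * ET0
    = 0.43 * 6
    = 2.58 mm/day


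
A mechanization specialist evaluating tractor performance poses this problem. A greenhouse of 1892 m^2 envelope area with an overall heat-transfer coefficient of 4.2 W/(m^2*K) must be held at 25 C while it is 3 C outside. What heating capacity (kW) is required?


dT = 25 - (3) = 22 K
Q = U * A * dT
  = 4.2 * 1892 * 22
  = 174820.80 W = 174.82 kW


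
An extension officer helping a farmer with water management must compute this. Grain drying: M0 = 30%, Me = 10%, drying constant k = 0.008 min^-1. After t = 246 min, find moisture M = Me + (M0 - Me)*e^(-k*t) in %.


M = Me + (M0 - Me) * e^(-k*t)
  = 10 + (30 - 10) * e^(-0.008*246)
  = 10 + 20 * e^(-1.968)
  = 10 + 20 * 0.13974
  = 10 + 2.7947
  = 12.79%


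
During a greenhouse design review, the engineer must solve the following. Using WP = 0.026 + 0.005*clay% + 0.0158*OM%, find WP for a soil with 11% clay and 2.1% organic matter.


WP = 0.026 + 0.005*11 + 0.0158*2.1
   = 0.026 + 0.0550 + 0.0332
   = 0.1142


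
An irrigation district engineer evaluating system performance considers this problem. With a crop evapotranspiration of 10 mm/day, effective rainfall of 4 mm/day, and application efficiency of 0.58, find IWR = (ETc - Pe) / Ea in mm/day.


IWR = (ETc - Pe) / Ea
    = (10 - 4) / 0.58
    = 6 / 0.58
    = 10.34 mm/day


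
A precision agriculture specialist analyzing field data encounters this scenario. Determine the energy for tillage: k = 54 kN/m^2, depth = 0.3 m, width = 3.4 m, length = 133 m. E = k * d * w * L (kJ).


E = k * d * w * L
  = 54 * 0.3 * 3.4 * 133
  = 7325.64 kJ


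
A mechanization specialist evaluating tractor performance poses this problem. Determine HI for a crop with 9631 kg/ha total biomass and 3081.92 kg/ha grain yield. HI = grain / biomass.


HI = grain_yield / biomass
   = 3081.92 / 9631
   = 0.32


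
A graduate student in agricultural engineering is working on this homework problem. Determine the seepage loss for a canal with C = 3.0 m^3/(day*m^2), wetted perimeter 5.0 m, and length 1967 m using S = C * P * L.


S = C * P * L
  = 3.0 * 5.0 * 1967
  = 29505 m^3/day


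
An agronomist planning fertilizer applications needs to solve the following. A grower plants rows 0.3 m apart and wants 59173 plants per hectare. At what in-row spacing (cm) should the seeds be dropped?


spacing = 10000 / (row_sp * density)
        = 10000 / (0.3 * 59173)
        = 10000 / 17751.90
        = 0.56332 m = 56.33 cm


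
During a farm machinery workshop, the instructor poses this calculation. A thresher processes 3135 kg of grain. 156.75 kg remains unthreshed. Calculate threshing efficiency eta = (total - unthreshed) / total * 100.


eta = (total - unthreshed) / total * 100
    = (3135 - 156.75) / 3135 * 100
    = 2978.25 / 3135 * 100
    = 95%


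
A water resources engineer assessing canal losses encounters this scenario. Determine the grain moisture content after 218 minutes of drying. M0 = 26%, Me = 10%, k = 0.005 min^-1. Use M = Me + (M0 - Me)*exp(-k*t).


M = Me + (M0 - Me) * e^(-k*t)
  = 10 + (26 - 10) * e^(-0.005*218)
  = 10 + 16 * e^(-1.090)
  = 10 + 16 * 0.33622
  = 10 + 5.3795
  = 15.38%


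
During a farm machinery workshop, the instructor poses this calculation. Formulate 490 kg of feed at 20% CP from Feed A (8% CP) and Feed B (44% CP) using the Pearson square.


parts_A = CP_b - target = 44 - 20 = 24
parts_B = target - CP_a = 20 - 8 = 12
total_parts = 24 + 12 = 36
Feed A = 490 * 24 / 36 = 326.67 kg
Feed B = 490 * 12 / 36 = 163.33 kg

326.67 kg


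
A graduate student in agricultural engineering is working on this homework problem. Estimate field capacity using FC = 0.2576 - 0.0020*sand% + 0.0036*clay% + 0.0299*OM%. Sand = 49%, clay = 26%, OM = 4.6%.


FC = 0.2576 - 0.0020*49 + 0.0036*26 + 0.0299*4.6
   = 0.2576 - 0.0980 + 0.0936 + 0.1375
   = 0.3907


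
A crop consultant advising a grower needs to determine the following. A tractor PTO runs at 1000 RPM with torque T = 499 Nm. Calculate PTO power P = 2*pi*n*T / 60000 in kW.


P = 2*pi*n*T / 60000
  = 2*pi * 1000 * 499 / 60000
  = 3135309.47 / 60000
  = 52.26 kW


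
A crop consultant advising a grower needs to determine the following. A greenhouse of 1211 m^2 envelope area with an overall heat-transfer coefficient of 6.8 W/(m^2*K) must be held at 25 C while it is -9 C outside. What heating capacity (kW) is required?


dT = 25 - (-9) = 34 K
Q = U * A * dT
  = 6.8 * 1211 * 34
  = 279983.20 W = 279.98 kW


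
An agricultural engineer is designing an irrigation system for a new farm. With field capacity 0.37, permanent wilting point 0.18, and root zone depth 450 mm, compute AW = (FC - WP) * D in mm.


AW = (FC - WP) * D
   = (0.37 - 0.18) * 450
   = 0.19 * 450
   = 85.50 mm


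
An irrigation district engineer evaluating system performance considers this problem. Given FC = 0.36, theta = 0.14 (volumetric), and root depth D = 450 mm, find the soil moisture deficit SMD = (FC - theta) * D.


SMD = (FC - theta) * D
    = (0.36 - 0.14) * 450
    = 0.220 * 450
    = 99 mm


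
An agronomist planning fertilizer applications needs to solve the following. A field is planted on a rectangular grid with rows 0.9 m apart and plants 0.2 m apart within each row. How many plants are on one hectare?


D = 10000 / (row_sp * plant_sp)
  = 10000 / (0.9 * 0.2)
  = 10000 / 0.1800
  = 55555.56 plants/ha


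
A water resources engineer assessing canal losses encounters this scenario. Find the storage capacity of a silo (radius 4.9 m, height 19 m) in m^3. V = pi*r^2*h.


V = pi * r^2 * h
  = pi * 4.9^2 * 19
  = pi * 24.01 * 19
  = 1433.16 m^3


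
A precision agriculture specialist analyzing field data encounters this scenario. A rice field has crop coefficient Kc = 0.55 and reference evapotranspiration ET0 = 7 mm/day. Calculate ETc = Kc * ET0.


ETc = Kc * ET0
    = 0.55 * 7
    = 3.85 mm/day


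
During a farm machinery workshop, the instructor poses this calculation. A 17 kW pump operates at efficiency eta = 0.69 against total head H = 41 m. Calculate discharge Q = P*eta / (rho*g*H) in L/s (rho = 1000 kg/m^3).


Q = (P * 1000 * eta) / (rho * g * H)
  = (17 * 1000 * 0.69) / (1000 * 9.81 * 41)
  = 11730 / 402210
  = 0.02916 m^3/s = 29.16 L/s


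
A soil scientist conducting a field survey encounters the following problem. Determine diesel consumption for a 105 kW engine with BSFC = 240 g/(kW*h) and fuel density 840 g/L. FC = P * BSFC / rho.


FC = P * BSFC / rho_fuel
   = 105 * 240 / 840
   = 25200 / 840
   = 30 L/h


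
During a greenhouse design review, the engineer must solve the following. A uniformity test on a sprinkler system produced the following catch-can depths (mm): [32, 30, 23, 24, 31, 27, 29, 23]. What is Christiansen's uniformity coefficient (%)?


xbar = 219 / 8 = 27.375
sum|xi - xbar| = 25
CU = 100 * (1 - 25 / (8 * 27.375))
   = 100 * (1 - 0.1142)
   = 88.58%


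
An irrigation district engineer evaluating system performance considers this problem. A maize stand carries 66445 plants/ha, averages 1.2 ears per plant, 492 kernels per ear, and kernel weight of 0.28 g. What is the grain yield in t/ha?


Y = density * ears * kernels * kw
  = 66445 * 1.2 * 492 * 0.28 g/ha
  = 10984155.84 g/ha
  = 10984.16 kg/ha = 10.98 t/ha


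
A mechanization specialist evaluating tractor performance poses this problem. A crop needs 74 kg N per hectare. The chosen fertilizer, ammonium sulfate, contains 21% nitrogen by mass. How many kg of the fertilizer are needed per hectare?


Rate = N_required / (N_content / 100)
     = 74 / (21 / 100)
     = 74 / 0.21
     = 352.38 kg/ha


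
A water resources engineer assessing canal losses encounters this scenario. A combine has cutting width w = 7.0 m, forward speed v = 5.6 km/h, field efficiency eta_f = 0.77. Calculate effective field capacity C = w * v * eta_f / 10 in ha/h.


C = w * v * eta_f / 10
  = 7.0 * 5.6 * 0.77 / 10
  = 30.18 / 10
  = 3.02 ha/h


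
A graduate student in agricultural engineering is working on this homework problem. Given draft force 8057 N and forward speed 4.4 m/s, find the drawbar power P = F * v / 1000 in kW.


P = F * v / 1000
  = 8057 * 4.4 / 1000
  = 35450.80 / 1000
  = 35.45 kW


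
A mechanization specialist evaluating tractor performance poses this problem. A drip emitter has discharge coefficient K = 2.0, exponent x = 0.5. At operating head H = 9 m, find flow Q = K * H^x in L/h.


Q = K * H^x
  = 2.0 * 9^0.5
  = 2.0 * 3
  = 6 L/h


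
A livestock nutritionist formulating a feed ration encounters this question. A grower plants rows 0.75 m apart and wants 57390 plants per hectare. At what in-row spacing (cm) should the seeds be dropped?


spacing = 10000 / (row_sp * density)
        = 10000 / (0.75 * 57390)
        = 10000 / 43042.50
        = 0.23233 m = 23.23 cm


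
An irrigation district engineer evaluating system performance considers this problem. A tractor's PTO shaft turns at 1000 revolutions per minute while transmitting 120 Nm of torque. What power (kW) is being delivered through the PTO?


P = 2*pi*n*T / 60000
  = 2*pi * 1000 * 120 / 60000
  = 753982.24 / 60000
  = 12.57 kW


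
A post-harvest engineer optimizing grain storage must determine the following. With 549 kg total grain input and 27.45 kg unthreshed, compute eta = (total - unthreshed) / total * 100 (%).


eta = (total - unthreshed) / total * 100
    = (549 - 27.45) / 549 * 100
    = 521.55 / 549 * 100
    = 95%


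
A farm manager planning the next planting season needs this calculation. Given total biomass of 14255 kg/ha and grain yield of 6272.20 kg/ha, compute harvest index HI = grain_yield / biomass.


HI = grain_yield / biomass
   = 6272.20 / 14255
   = 0.44


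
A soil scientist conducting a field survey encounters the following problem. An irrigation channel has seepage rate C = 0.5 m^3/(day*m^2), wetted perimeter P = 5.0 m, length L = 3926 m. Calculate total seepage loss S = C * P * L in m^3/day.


S = C * P * L
  = 0.5 * 5.0 * 3926
  = 9815 m^3/day


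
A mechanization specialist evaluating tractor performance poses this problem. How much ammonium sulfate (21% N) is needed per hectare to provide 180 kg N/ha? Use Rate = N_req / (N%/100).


Rate = N_required / (N_content / 100)
     = 180 / (21 / 100)
     = 180 / 0.21
     = 857.14 kg/ha


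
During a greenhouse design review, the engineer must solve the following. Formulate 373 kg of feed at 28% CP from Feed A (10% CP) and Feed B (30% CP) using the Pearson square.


parts_A = CP_b - target = 30 - 28 = 2
parts_B = target - CP_a = 28 - 10 = 18
total_parts = 2 + 18 = 20
Feed A = 373 * 2 / 20 = 37.30 kg
Feed B = 373 * 18 / 20 = 335.70 kg

37.30 kg


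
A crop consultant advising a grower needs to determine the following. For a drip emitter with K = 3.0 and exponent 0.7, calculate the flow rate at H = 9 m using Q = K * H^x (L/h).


Q = K * H^x
  = 3.0 * 9^0.7
  = 3.0 * 4.6555
  = 13.97 L/h


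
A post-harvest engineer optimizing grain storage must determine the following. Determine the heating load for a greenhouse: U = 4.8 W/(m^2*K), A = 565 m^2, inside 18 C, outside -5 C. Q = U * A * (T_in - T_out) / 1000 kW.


dT = 18 - (-5) = 23 K
Q = U * A * dT
  = 4.8 * 565 * 23
  = 62376 W = 62.38 kW


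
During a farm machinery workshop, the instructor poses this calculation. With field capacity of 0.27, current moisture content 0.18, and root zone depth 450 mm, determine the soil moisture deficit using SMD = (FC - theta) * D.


SMD = (FC - theta) * D
    = (0.27 - 0.18) * 450
    = 0.090 * 450
    = 40.50 mm


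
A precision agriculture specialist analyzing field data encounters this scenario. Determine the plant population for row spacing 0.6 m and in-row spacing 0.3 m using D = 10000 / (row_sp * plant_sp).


D = 10000 / (row_sp * plant_sp)
  = 10000 / (0.6 * 0.3)
  = 10000 / 0.1800
  = 55555.56 plants/ha


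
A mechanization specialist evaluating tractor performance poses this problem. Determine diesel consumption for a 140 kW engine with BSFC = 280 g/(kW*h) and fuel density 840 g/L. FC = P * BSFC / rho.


FC = P * BSFC / rho_fuel
   = 140 * 280 / 840
   = 39200 / 840
   = 46.67 L/h


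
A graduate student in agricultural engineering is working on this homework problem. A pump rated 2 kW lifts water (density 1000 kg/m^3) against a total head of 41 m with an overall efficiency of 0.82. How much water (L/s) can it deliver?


Q = (P * 1000 * eta) / (rho * g * H)
  = (2 * 1000 * 0.82) / (1000 * 9.81 * 41)
  = 1640 / 402210
  = 0.00408 m^3/s = 4.08 L/s


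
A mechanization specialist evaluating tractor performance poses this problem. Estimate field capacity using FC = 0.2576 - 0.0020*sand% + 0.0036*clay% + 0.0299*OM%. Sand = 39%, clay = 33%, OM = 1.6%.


FC = 0.2576 - 0.0020*39 + 0.0036*33 + 0.0299*1.6
   = 0.2576 - 0.0780 + 0.1188 + 0.0478
   = 0.3462


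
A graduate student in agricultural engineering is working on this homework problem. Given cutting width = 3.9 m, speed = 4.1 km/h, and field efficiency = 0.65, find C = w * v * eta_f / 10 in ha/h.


C = w * v * eta_f / 10
  = 3.9 * 4.1 * 0.65 / 10
  = 10.39 / 10
  = 1.04 ha/h


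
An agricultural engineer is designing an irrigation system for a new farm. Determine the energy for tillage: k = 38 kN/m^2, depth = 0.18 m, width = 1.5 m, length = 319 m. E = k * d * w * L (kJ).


E = k * d * w * L
  = 38 * 0.18 * 1.5 * 319
  = 3272.94 kJ


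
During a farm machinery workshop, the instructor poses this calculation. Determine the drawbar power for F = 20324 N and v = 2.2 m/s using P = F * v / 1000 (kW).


P = F * v / 1000
  = 20324 * 2.2 / 1000
  = 44712.80 / 1000
  = 44.71 kW


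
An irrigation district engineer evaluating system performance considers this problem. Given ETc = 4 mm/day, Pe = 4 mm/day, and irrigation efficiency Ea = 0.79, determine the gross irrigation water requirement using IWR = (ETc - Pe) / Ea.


IWR = (ETc - Pe) / Ea
    = (4 - 4) / 0.79
    = 0 / 0.79
    = 0 mm/day


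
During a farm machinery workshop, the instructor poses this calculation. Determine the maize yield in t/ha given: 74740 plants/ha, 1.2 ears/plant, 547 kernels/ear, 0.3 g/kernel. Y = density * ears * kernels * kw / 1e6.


Y = density * ears * kernels * kw
  = 74740 * 1.2 * 547 * 0.3 g/ha
  = 14717800.80 g/ha
  = 14717.80 kg/ha = 14.72 t/ha


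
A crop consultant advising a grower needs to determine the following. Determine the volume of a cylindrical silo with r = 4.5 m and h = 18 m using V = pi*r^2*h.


V = pi * r^2 * h
  = pi * 4.5^2 * 18
  = pi * 20.25 * 18
  = 1145.11 m^3


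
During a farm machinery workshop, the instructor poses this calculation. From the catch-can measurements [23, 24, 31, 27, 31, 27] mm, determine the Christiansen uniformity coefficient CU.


xbar = 163 / 6 = 27.167
sum|xi - xbar| = 15.333
CU = 100 * (1 - 15.333 / (6 * 27.167))
   = 100 * (1 - 0.0941)
   = 90.59%


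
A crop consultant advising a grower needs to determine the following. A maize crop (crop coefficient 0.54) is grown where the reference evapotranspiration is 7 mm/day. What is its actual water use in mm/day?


ETc = Kc * ET0
    = 0.54 * 7
    = 3.78 mm/day


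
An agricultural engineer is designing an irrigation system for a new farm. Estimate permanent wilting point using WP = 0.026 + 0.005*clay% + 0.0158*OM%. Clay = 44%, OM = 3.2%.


WP = 0.026 + 0.005*44 + 0.0158*3.2
   = 0.026 + 0.2200 + 0.0506
   = 0.2966


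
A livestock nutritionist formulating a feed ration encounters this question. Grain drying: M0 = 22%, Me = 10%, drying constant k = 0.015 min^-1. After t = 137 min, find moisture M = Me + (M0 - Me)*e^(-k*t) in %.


M = Me + (M0 - Me) * e^(-k*t)
  = 10 + (22 - 10) * e^(-0.015*137)
  = 10 + 12 * e^(-2.055)
  = 10 + 12 * 0.12809
  = 10 + 1.5371
  = 11.54%


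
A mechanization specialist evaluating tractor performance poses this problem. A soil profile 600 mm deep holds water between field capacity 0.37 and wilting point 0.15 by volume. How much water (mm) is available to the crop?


AW = (FC - WP) * D
   = (0.37 - 0.15) * 600
   = 0.22 * 600
   = 132 mm


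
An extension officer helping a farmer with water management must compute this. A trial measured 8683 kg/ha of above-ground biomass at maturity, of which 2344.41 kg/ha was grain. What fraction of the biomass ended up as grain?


HI = grain_yield / biomass
   = 2344.41 / 8683
   = 0.27


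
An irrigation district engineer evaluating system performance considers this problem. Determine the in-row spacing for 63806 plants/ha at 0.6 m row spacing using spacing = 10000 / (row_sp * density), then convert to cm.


spacing = 10000 / (row_sp * density)
        = 10000 / (0.6 * 63806)
        = 10000 / 38283.60
        = 0.26121 m = 26.12 cm


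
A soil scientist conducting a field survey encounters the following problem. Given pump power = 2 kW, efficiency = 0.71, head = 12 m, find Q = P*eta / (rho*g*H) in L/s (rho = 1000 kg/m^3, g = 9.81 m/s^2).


Q = (P * 1000 * eta) / (rho * g * H)
  = (2 * 1000 * 0.71) / (1000 * 9.81 * 12)
  = 1420 / 117720
  = 0.01206 m^3/s = 12.06 L/s


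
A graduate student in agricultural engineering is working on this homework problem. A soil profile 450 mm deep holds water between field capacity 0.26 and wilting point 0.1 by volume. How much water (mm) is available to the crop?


AW = (FC - WP) * D
   = (0.26 - 0.1) * 450
   = 0.16 * 450
   = 72 mm


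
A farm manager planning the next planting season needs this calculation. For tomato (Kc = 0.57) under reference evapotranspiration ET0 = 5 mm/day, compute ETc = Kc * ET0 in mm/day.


ETc = Kc * ET0
    = 0.57 * 5
    = 2.85 mm/day


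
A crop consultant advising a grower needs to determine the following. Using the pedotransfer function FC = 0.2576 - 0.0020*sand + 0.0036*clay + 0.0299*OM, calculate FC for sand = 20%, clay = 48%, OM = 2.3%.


FC = 0.2576 - 0.0020*20 + 0.0036*48 + 0.0299*2.3
   = 0.2576 - 0.0400 + 0.1728 + 0.0688
   = 0.4592


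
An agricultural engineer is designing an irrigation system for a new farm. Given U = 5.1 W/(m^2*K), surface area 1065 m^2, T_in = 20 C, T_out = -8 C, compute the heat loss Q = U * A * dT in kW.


dT = 20 - (-8) = 28 K
Q = U * A * dT
  = 5.1 * 1065 * 28
  = 152082 W = 152.08 kW


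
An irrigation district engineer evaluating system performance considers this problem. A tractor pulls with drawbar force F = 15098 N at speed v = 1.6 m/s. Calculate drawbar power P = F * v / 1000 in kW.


P = F * v / 1000
  = 15098 * 1.6 / 1000
  = 24156.80 / 1000
  = 24.16 kW


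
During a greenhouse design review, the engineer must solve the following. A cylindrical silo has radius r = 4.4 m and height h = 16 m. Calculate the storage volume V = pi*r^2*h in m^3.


V = pi * r^2 * h
  = pi * 4.4^2 * 16
  = pi * 19.36 * 16
  = 973.14 m^3


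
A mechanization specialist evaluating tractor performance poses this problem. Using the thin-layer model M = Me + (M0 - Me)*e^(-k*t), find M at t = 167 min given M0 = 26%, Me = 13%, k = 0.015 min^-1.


M = Me + (M0 - Me) * e^(-k*t)
  = 13 + (26 - 13) * e^(-0.015*167)
  = 13 + 13 * e^(-2.505)
  = 13 + 13 * 0.08168
  = 13 + 1.0618
  = 14.06%


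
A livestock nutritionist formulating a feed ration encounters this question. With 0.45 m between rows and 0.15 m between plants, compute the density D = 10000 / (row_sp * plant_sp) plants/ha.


D = 10000 / (row_sp * plant_sp)
  = 10000 / (0.45 * 0.15)
  = 10000 / 0.0675
  = 148148.15 plants/ha


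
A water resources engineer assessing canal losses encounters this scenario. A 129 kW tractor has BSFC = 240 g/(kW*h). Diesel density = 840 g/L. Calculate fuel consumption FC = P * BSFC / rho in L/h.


FC = P * BSFC / rho_fuel
   = 129 * 240 / 840
   = 30960 / 840
   = 36.86 L/h


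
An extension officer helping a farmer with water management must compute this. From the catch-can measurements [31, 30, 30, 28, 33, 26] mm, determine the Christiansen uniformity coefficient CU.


xbar = 178 / 6 = 29.667
sum|xi - xbar| = 10.667
CU = 100 * (1 - 10.667 / (6 * 29.667))
   = 100 * (1 - 0.0599)
   = 94.01%


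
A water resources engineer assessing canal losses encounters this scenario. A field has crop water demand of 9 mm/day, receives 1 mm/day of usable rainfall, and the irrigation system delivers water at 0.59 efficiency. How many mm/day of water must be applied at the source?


IWR = (ETc - Pe) / Ea
    = (9 - 1) / 0.59
    = 8 / 0.59
    = 13.56 mm/day


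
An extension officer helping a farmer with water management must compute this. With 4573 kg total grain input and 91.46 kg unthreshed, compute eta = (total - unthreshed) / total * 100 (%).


eta = (total - unthreshed) / total * 100
    = (4573 - 91.46) / 4573 * 100
    = 4481.54 / 4573 * 100
    = 98%


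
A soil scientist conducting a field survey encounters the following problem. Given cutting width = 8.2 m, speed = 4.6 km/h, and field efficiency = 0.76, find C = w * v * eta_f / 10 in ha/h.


C = w * v * eta_f / 10
  = 8.2 * 4.6 * 0.76 / 10
  = 28.67 / 10
  = 2.87 ha/h


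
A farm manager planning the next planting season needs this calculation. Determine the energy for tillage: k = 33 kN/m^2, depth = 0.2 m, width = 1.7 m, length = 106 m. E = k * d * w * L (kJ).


E = k * d * w * L
  = 33 * 0.2 * 1.7 * 106
  = 1189.32 kJ


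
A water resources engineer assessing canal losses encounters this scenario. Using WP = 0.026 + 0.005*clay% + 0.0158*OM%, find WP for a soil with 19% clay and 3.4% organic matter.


WP = 0.026 + 0.005*19 + 0.0158*3.4
   = 0.026 + 0.0950 + 0.0537
   = 0.1747


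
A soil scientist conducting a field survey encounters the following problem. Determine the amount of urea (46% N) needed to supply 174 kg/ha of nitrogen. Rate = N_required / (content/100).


Rate = N_required / (N_content / 100)
     = 174 / (46 / 100)
     = 174 / 0.46
     = 378.26 kg/ha


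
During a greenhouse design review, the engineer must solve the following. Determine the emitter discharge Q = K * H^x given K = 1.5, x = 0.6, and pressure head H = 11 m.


Q = K * H^x
  = 1.5 * 11^0.6
  = 1.5 * 4.2154
  = 6.32 L/h


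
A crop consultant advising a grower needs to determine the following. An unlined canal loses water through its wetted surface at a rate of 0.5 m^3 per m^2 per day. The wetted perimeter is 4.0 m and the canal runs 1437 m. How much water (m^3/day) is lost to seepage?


S = C * P * L
  = 0.5 * 4.0 * 1437
  = 2874 m^3/day


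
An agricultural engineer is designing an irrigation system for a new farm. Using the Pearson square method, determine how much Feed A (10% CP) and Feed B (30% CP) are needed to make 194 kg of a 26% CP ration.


parts_A = CP_b - target = 30 - 26 = 4
parts_B = target - CP_a = 26 - 10 = 16
total_parts = 4 + 16 = 20
Feed A = 194 * 4 / 20 = 38.80 kg
Feed B = 194 * 16 / 20 = 155.20 kg

38.80 kg


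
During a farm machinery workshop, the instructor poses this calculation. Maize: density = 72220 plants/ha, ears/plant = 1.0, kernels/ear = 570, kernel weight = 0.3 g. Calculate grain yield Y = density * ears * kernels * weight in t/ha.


Y = density * ears * kernels * kw
  = 72220 * 1.0 * 570 * 0.3 g/ha
  = 12349620 g/ha
  = 12349.62 kg/ha = 12.35 t/ha


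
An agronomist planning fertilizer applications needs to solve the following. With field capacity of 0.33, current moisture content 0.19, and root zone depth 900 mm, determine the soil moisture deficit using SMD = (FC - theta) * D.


SMD = (FC - theta) * D
    = (0.33 - 0.19) * 900
    = 0.140 * 900
    = 126 mm


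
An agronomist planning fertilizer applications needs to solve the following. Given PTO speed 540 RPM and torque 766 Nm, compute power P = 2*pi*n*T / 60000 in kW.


P = 2*pi*n*T / 60000
  = 2*pi * 540 * 766 / 60000
  = 2598976.77 / 60000
  = 43.32 kW


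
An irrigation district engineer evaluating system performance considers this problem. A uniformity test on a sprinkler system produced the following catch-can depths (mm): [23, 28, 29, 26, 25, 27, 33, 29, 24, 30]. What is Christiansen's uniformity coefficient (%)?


xbar = 274 / 10 = 27.400
sum|xi - xbar| = 24
CU = 100 * (1 - 24 / (10 * 27.400))
   = 100 * (1 - 0.0876)
   = 91.24%


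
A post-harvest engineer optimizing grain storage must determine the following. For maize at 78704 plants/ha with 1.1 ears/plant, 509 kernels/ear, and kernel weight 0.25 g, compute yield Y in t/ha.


Y = density * ears * kernels * kw
  = 78704 * 1.1 * 509 * 0.25 g/ha
  = 11016592.40 g/ha
  = 11016.59 kg/ha = 11.02 t/ha


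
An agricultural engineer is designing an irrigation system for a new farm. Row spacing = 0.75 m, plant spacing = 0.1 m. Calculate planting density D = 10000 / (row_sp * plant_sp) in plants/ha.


D = 10000 / (row_sp * plant_sp)
  = 10000 / (0.75 * 0.1)
  = 10000 / 0.0750
  = 133333.33 plants/ha


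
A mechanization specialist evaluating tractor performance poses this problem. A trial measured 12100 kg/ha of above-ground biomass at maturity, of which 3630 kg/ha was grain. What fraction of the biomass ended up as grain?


HI = grain_yield / biomass
   = 3630 / 12100
   = 0.30


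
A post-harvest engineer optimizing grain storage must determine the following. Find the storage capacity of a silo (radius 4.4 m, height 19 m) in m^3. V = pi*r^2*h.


V = pi * r^2 * h
  = pi * 4.4^2 * 19
  = pi * 19.36 * 19
  = 1155.60 m^3


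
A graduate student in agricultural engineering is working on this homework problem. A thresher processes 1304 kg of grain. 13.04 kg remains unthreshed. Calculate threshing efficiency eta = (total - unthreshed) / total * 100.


eta = (total - unthreshed) / total * 100
    = (1304 - 13.04) / 1304 * 100
    = 1290.96 / 1304 * 100
    = 99%


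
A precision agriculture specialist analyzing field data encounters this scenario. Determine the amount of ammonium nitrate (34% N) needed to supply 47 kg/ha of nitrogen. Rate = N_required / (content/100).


Rate = N_required / (N_content / 100)
     = 47 / (34 / 100)
     = 47 / 0.34
     = 138.24 kg/ha


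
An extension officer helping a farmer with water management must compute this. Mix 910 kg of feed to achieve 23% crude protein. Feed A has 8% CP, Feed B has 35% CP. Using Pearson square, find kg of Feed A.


parts_A = CP_b - target = 35 - 23 = 12
parts_B = target - CP_a = 23 - 8 = 15
total_parts = 12 + 15 = 27
Feed A = 910 * 12 / 27 = 404.44 kg
Feed B = 910 * 15 / 27 = 505.56 kg

404.44 kg


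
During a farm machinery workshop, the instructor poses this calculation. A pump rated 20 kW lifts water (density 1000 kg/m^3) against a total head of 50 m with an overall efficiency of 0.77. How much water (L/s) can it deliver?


Q = (P * 1000 * eta) / (rho * g * H)
  = (20 * 1000 * 0.77) / (1000 * 9.81 * 50)
  = 15400 / 490500
  = 0.03140 m^3/s = 31.40 L/s


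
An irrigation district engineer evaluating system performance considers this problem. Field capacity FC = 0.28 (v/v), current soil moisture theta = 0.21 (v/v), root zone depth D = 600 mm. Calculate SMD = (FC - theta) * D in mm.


SMD = (FC - theta) * D
    = (0.28 - 0.21) * 600
    = 0.070 * 600
    = 42 mm


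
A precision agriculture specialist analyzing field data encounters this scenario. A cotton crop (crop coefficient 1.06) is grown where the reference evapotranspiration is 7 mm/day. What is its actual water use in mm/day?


ETc = Kc * ET0
    = 1.06 * 7
    = 7.42 mm/day


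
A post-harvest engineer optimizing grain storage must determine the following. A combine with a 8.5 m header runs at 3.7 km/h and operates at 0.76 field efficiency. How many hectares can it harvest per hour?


C = w * v * eta_f / 10
  = 8.5 * 3.7 * 0.76 / 10
  = 23.90 / 10
  = 2.39 ha/h


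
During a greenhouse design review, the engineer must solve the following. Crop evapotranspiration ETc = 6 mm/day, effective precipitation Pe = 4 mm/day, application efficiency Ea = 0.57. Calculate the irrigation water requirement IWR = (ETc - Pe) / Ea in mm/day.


IWR = (ETc - Pe) / Ea
    = (6 - 4) / 0.57
    = 2 / 0.57
    = 3.51 mm/day


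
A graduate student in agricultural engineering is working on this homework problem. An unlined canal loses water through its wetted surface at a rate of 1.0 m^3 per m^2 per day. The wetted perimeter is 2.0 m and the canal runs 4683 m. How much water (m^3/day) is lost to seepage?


S = C * P * L
  = 1.0 * 2.0 * 4683
  = 9366 m^3/day


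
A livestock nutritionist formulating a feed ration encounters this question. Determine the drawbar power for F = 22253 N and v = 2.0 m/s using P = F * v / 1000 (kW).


P = F * v / 1000
  = 22253 * 2.0 / 1000
  = 44506 / 1000
  = 44.51 kW


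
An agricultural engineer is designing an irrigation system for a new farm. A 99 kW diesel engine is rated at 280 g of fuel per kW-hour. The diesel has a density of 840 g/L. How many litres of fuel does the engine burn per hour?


FC = P * BSFC / rho_fuel
   = 99 * 280 / 840
   = 27720 / 840
   = 33 L/h


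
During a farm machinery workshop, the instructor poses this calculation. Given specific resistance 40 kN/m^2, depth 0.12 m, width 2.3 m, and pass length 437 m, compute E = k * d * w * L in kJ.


E = k * d * w * L
  = 40 * 0.12 * 2.3 * 437
  = 4824.48 kJ


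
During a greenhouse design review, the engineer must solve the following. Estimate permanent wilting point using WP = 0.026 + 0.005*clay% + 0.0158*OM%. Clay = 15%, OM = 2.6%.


WP = 0.026 + 0.005*15 + 0.0158*2.6
   = 0.026 + 0.0750 + 0.0411
   = 0.1421


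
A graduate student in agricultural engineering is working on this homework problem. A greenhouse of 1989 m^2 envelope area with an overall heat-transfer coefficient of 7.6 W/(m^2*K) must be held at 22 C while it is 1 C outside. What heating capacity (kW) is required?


dT = 22 - (1) = 21 K
Q = U * A * dT
  = 7.6 * 1989 * 21
  = 317444.40 W = 317.44 kW


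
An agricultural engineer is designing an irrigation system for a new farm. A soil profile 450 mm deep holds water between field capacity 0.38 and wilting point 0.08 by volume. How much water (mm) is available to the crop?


AW = (FC - WP) * D
   = (0.38 - 0.08) * 450
   = 0.30 * 450
   = 135 mm


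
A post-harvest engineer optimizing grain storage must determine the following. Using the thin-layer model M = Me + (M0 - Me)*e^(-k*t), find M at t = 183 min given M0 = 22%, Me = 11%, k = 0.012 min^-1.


M = Me + (M0 - Me) * e^(-k*t)
  = 11 + (22 - 11) * e^(-0.012*183)
  = 11 + 11 * e^(-2.196)
  = 11 + 11 * 0.11125
  = 11 + 1.2237
  = 12.22%


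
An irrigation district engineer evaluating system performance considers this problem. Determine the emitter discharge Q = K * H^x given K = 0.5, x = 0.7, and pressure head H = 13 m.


Q = K * H^x
  = 0.5 * 13^0.7
  = 0.5 * 6.0223
  = 3.01 L/h


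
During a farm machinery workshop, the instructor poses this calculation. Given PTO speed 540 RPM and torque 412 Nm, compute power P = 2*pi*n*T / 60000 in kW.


P = 2*pi*n*T / 60000
  = 2*pi * 540 * 412 / 60000
  = 1397883.07 / 60000
  = 23.30 kW


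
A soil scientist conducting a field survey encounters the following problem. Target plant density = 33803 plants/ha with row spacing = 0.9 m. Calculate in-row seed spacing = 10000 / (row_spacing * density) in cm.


spacing = 10000 / (row_sp * density)
        = 10000 / (0.9 * 33803)
        = 10000 / 30422.70
        = 0.32870 m = 32.87 cm


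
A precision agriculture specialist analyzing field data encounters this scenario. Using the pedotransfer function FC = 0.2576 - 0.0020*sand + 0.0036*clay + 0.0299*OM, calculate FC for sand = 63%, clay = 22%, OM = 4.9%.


FC = 0.2576 - 0.0020*63 + 0.0036*22 + 0.0299*4.9
   = 0.2576 - 0.1260 + 0.0792 + 0.1465
   = 0.3573


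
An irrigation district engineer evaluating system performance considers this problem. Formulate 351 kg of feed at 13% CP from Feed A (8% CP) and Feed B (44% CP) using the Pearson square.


parts_A = CP_b - target = 44 - 13 = 31
parts_B = target - CP_a = 13 - 8 = 5
total_parts = 31 + 5 = 36
Feed A = 351 * 31 / 36 = 302.25 kg
Feed B = 351 * 5 / 36 = 48.75 kg

302.25 kg
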